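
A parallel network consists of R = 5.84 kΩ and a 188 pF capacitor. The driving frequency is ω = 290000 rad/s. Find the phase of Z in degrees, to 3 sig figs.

X_C = 1/(ωC) = 18300 Ω
Parallel: admittances add. Y = 1/R + jωC
Y = (0.000171 + j5.45e-05) S
|Y| = 0.000180 S → |Z| = 1/|Y| = 5560 Ω, ∠Z = −∠Y = -17.7°

-17.7°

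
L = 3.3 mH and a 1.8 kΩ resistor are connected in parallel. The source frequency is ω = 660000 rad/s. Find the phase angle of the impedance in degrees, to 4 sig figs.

X_L = ωL = 2178 Ω
Parallel: admittances add. Y = 1/R + 1/(jωL)
Y = (0.0005556 − j0.0004591) S
|Y| = 0.0007207 S → |Z| = 1/|Y| = 1387 Ω, ∠Z = −∠Y = 39.57°

39.57°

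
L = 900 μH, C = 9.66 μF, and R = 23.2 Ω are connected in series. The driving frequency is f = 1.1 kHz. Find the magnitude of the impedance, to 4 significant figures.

ω = 2πf = 6912 rad/s
X_L = ωL = 6.220 Ω
X_C = 1/(ωC) = 14.98 Ω
Net reactance X = X_L − X_C = -8.758 Ω
Z = 23.20 − j8.758 Ω
|Z| = √(23.20² + 8.758²) = 24.80 Ω

24.80 Ω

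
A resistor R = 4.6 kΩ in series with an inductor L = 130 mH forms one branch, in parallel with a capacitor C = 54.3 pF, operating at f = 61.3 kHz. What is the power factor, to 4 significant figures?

0.8538

ω = 2πf = 385200 rad/s
X_L = ωL = 50070 Ω
X_C = 1/(ωC) = 47810 Ω
Branch 1 (R+jX_L): Z₁ = 4600 + j50070 Ω, |Z₁| = 50280 Ω
Branch 2 (−jX_C): Z₂ = −j47810 Ω
Parallel: Z = Z₁Z₂/(Z₁+Z₂), |Z| = 469200 Ω, ∠Z = -31.38°
cos φ = cos(-31.38°) = 0.8538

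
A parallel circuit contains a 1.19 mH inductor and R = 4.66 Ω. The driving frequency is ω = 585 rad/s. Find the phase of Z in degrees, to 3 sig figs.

X_L = ωL = 0.696 Ω
Parallel: admittances add. Y = 1/R + 1/(jωL)
Y = (0.215 − j1.44) S
|Y| = 1.45 S → |Z| = 1/|Y| = 0.689 Ω, ∠Z = −∠Y = 81.5°

81.5°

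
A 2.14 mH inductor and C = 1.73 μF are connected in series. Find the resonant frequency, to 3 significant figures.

ω₀ = 1/√(LC) = 1/√(0.00214 × 1.73e-06) = 16440 rad/s
f₀ = ω₀/(2π) = 2.62 kHz

2.62 kHz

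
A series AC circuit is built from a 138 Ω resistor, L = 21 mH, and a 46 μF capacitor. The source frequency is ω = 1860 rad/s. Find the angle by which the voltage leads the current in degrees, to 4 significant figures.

11.22°

X_L = ωL = 39.06 Ω
X_C = 1/(ωC) = 11.69 Ω
Net reactance X = X_L − X_C = 27.37 Ω
Z = 138.0 + j27.37 Ω
|Z| = √(138.0² + 27.37²) = 140.7 Ω
∠Z = arctan(27.37/138.0) = 11.22°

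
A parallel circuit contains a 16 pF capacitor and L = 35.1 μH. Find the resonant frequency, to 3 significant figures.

6.72 MHz

ω₀ = 1/√(LC) = 1/√(3.51e-05 × 1.6e-11) = 4.22e+07 rad/s
f₀ = ω₀/(2π) = 6.72 MHz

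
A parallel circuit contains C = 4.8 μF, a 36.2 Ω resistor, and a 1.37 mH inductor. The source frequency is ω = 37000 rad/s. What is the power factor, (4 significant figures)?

X_L = ωL = 50.69 Ω
X_C = 1/(ωC) = 5.631 Ω
Parallel: admittances add. Y = 1/R + 1/(jωL) + jωC
Y = (0.02762 + j0.1579) S
|Y| = 0.1603 S → |Z| = 1/|Y| = 6.239 Ω, ∠Z = −∠Y = -80.07°
cos φ = cos(-80.07°) = 0.1724

0.1724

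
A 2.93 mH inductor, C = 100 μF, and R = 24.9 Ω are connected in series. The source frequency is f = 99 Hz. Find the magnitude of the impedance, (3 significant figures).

ω = 2πf = 622.0 rad/s
X_L = ωL = 1.82 Ω
X_C = 1/(ωC) = 16.1 Ω
Net reactance X = X_L − X_C = -14.3 Ω
Z = 24.9 − j14.3 Ω
|Z| = √(24.9² + 14.3²) = 28.7 Ω

28.7 Ω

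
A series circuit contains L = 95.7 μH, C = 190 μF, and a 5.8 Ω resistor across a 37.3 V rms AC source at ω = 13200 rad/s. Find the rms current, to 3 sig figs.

6.36 A

X_L = ωL = 1.26 Ω
X_C = 1/(ωC) = 0.399 Ω
Net reactance X = X_L − X_C = 0.865 Ω
Z = 5.80 + j0.865 Ω
|Z| = √(5.80² + 0.865²) = 5.86 Ω
I = V/|Z| = 37.3/5.86 = 6.36 A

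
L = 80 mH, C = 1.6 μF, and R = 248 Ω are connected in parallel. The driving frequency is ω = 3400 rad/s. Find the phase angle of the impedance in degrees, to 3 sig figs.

-23.6°

X_L = ωL = 272 Ω
X_C = 1/(ωC) = 184 Ω
Parallel: admittances add. Y = 1/R + 1/(jωL) + jωC
Y = (0.00403 + j0.00176) S
|Y| = 0.00440 S → |Z| = 1/|Y| = 227 Ω, ∠Z = −∠Y = -23.6°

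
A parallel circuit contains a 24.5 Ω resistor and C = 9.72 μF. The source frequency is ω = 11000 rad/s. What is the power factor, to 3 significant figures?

0.357

X_C = 1/(ωC) = 9.35 Ω
Parallel: admittances add. Y = 1/R + jωC
Y = (0.0408 + j0.107) S
|Y| = 0.114 S → |Z| = 1/|Y| = 8.74 Ω, ∠Z = −∠Y = -69.1°
cos φ = cos(-69.1°) = 0.357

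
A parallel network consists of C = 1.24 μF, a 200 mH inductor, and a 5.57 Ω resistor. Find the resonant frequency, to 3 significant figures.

ω₀ = 1/√(LC) = 1/√(0.2 × 1.24e-06) = 2008 rad/s
f₀ = ω₀/(2π) = 320 Hz

320 Hz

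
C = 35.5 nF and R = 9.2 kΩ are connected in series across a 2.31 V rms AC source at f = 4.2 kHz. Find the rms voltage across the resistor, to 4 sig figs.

ω = 2πf = 26390 rad/s
X_C = 1/(ωC) = 1067 Ω
Z = 9200 − j1067 Ω
|Z| = √(9200² + 1067²) = 9262 Ω
I = V/|Z| = 249.4 μA
V_R = I·|Z_R| = 0.0002494 × 9200 = 2.295 V

2.295 V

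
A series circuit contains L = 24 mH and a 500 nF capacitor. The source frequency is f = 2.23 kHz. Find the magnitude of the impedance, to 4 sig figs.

193.5 Ω

ω = 2πf = 14010 rad/s
X_L = ωL = 336.3 Ω
X_C = 1/(ωC) = 142.7 Ω
Net reactance X = X_L − X_C = 193.5 Ω
Z = j193.5 Ω
|Z| = √(0² + 193.5²) = 193.5 Ω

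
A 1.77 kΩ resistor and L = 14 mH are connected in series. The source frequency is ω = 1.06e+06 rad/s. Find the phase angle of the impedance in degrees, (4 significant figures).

X_L = ωL = 14840 Ω
Z = 1770 + j14840 Ω
|Z| = √(1770² + 14840²) = 14950 Ω
∠Z = arctan(14840/1770) = 83.20°

83.20°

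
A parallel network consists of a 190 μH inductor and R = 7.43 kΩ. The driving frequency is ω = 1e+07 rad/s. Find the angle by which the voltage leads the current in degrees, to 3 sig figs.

X_L = ωL = 1900 Ω
Parallel: admittances add. Y = 1/R + 1/(jωL)
Y = (0.000135 − j0.000526) S
|Y| = 0.000543 S → |Z| = 1/|Y| = 1840 Ω, ∠Z = −∠Y = 75.7°

75.7°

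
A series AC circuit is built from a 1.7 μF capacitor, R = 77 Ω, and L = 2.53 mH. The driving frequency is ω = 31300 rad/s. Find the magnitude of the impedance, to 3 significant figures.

97.9 Ω

X_L = ωL = 79.2 Ω
X_C = 1/(ωC) = 18.8 Ω
Net reactance X = X_L − X_C = 60.4 Ω
Z = 77.0 + j60.4 Ω
|Z| = √(77.0² + 60.4²) = 97.9 Ω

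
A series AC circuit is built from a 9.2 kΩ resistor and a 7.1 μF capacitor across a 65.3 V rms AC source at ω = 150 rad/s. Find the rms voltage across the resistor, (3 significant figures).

65.0 V

X_C = 1/(ωC) = 939 Ω
Z = 9200 − j939 Ω
|Z| = √(9200² + 939²) = 9250 Ω
I = V/|Z| = 7.06 mA
V_R = I·|Z_R| = 0.00706 × 9200 = 65.0 V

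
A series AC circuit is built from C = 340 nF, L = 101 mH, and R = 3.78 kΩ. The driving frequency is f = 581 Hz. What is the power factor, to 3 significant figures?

0.993

ω = 2πf = 3651 rad/s
X_L = ωL = 369 Ω
X_C = 1/(ωC) = 806 Ω
Net reactance X = X_L − X_C = -437 Ω
Z = 3780 − j437 Ω
|Z| = √(3780² + 437²) = 3810 Ω
∠Z = arctan(-437/3780) = -6.59°
cos φ = cos(-6.59°) = 0.993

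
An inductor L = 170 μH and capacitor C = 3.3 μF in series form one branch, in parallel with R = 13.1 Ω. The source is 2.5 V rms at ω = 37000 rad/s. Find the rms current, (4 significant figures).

1.330 A

X_L = ωL = 6.290 Ω
X_C = 1/(ωC) = 8.190 Ω
Branch 1: Z₁ = R = 13.10 Ω
Branch 2 (series LC): Z₂ = j(X_L − X_C) = −j1.900 Ω
Parallel: Z = Z₁Z₂/(Z₁+Z₂), |Z| = 1.880 Ω, ∠Z = -81.75°
I = V/|Z| = 2.5/1.880 = 1.330 A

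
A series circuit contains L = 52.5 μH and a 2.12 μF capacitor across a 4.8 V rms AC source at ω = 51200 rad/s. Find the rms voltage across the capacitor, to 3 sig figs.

X_L = ωL = 2.69 Ω
X_C = 1/(ωC) = 9.21 Ω
Net reactance X = X_L − X_C = -6.52 Ω
Z = − j6.52 Ω
|Z| = √(0² + 6.52²) = 6.52 Ω
I = V/|Z| = 736 mA
V_C = I·|Z_C| = 0.736 × 9.21 = 6.78 V

6.78 V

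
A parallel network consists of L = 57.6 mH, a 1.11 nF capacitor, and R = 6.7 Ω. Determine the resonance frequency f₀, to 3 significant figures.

ω₀ = 1/√(LC) = 1/√(0.0576 × 1.11e-09) = 125100 rad/s
f₀ = ω₀/(2π) = 19.9 kHz

19.9 kHz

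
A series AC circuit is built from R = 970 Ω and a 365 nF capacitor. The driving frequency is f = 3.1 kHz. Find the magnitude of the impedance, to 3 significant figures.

ω = 2πf = 19480 rad/s
X_C = 1/(ωC) = 141 Ω
Z = 970 − j141 Ω
|Z| = √(970² + 141²) = 980 Ω

980 Ω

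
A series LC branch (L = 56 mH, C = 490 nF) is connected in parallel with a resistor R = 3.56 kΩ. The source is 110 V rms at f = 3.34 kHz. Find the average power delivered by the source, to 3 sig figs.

3.40 W

ω = 2πf = 20990 rad/s
X_L = ωL = 1180 Ω
X_C = 1/(ωC) = 97.2 Ω
Branch 1: Z₁ = R = 3560 Ω
Branch 2 (series LC): Z₂ = j(X_L − X_C) = j1080 Ω
Parallel: Z = Z₁Z₂/(Z₁+Z₂), |Z| = 1030 Ω, ∠Z = 73.2°
I = V/|Z| = 107 mA
P = VI cos φ = 110 × 0.107 × cos(73.2°) = 3.40 W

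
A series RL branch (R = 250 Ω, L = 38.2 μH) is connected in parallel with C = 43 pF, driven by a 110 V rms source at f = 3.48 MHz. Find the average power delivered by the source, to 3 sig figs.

3.98 W

ω = 2πf = 2.187e+07 rad/s
X_L = ωL = 835 Ω
X_C = 1/(ωC) = 1060 Ω
Branch 1 (R+jX_L): Z₁ = 250 + j835 Ω, |Z₁| = 872 Ω
Branch 2 (−jX_C): Z₂ = −j1060 Ω
Parallel: Z = Z₁Z₂/(Z₁+Z₂), |Z| = 2740 Ω, ∠Z = 25.7°
I = V/|Z| = 40.2 mA
P = VI cos φ = 110 × 0.0402 × cos(25.7°) = 3.98 W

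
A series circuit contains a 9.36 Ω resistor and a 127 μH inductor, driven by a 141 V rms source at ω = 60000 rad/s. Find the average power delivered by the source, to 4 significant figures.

X_L = ωL = 7.620 Ω
Z = 9.360 + j7.620 Ω
|Z| = √(9.360² + 7.620²) = 12.07 Ω
∠Z = arctan(7.620/9.360) = 39.15°
I = V/|Z| = 11.68 A
P = VI cos φ = 141 × 11.68 × cos(39.15°) = 1.277 kW

1.277 kW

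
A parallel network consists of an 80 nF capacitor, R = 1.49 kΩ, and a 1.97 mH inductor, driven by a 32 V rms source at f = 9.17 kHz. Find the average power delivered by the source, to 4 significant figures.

ω = 2πf = 57620 rad/s
X_L = ωL = 113.5 Ω
X_C = 1/(ωC) = 217.0 Ω
Parallel: admittances add. Y = 1/R + 1/(jωL) + jωC
Y = (0.0006711 − j0.004201) S
|Y| = 0.004254 S → |Z| = 1/|Y| = 235.1 Ω, ∠Z = −∠Y = 80.92°
I = V/|Z| = 136.1 mA
P = VI cos φ = 32 × 0.1361 × cos(80.92°) = 687.2 mW

687.2 mW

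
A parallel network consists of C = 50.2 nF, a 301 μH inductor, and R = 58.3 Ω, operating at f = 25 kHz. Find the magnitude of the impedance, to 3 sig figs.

46.1 Ω

ω = 2πf = 157100 rad/s
X_L = ωL = 47.3 Ω
X_C = 1/(ωC) = 127 Ω
Parallel: admittances add. Y = 1/R + 1/(jωL) + jωC
Y = (0.0172 − j0.0133) S
|Y| = 0.0217 S → |Z| = 1/|Y| = 46.1 Ω, ∠Z = −∠Y = 37.7°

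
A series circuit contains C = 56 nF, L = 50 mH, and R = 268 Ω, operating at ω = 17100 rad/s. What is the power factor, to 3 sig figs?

0.817

X_L = ωL = 855 Ω
X_C = 1/(ωC) = 1040 Ω
Net reactance X = X_L − X_C = -189 Ω
Z = 268 − j189 Ω
|Z| = √(268² + 189²) = 328 Ω
∠Z = arctan(-189/268) = -35.2°
cos φ = cos(-35.2°) = 0.817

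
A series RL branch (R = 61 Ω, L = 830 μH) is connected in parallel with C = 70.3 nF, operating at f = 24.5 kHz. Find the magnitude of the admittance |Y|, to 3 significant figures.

ω = 2πf = 153900 rad/s
X_L = ωL = 128 Ω
X_C = 1/(ωC) = 92.4 Ω
Branch 1 (R+jX_L): Z₁ = 61.0 + j128 Ω, |Z₁| = 142 Ω
Branch 2 (−jX_C): Z₂ = −j92.4 Ω
Parallel: Z = Z₁Z₂/(Z₁+Z₂), |Z| = 186 Ω, ∠Z = -55.6°
|Y| = 1/|Z| = 5.39 mS

5.39 mS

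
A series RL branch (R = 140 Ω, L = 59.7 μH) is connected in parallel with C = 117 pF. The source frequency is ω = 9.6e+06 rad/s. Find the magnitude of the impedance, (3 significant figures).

1510 Ω

X_L = ωL = 573 Ω
X_C = 1/(ωC) = 890 Ω
Branch 1 (R+jX_L): Z₁ = 140 + j573 Ω, |Z₁| = 590 Ω
Branch 2 (−jX_C): Z₂ = −j890 Ω
Parallel: Z = Z₁Z₂/(Z₁+Z₂), |Z| = 1510 Ω, ∠Z = 52.5°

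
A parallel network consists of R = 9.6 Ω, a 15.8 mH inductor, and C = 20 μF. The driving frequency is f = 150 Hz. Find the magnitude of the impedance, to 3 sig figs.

8.71 Ω

ω = 2πf = 942.5 rad/s
X_L = ωL = 14.9 Ω
X_C = 1/(ωC) = 53.1 Ω
Parallel: admittances add. Y = 1/R + 1/(jωL) + jωC
Y = (0.104 − j0.0483) S
|Y| = 0.115 S → |Z| = 1/|Y| = 8.71 Ω, ∠Z = −∠Y = 24.9°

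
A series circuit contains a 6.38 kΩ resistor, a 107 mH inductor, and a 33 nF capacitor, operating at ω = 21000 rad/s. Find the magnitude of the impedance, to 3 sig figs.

6430 Ω

X_L = ωL = 2250 Ω
X_C = 1/(ωC) = 1440 Ω
Net reactance X = X_L − X_C = 804 Ω
Z = 6380 + j804 Ω
|Z| = √(6380² + 804²) = 6430 Ω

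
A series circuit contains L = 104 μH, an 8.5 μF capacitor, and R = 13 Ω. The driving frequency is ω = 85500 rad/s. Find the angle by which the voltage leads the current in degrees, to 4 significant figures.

30.03°

X_L = ωL = 8.892 Ω
X_C = 1/(ωC) = 1.376 Ω
Net reactance X = X_L − X_C = 7.516 Ω
Z = 13.00 + j7.516 Ω
|Z| = √(13.00² + 7.516²) = 15.02 Ω
∠Z = arctan(7.516/13.00) = 30.03°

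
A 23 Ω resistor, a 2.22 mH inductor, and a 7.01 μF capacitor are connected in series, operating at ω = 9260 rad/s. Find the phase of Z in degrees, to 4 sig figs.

12.63°

X_L = ωL = 20.56 Ω
X_C = 1/(ωC) = 15.41 Ω
Net reactance X = X_L − X_C = 5.152 Ω
Z = 23.00 + j5.152 Ω
|Z| = √(23.00² + 5.152²) = 23.57 Ω
∠Z = arctan(5.152/23.00) = 12.63°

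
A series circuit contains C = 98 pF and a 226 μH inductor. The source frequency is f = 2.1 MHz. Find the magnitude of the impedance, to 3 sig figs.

2210 Ω

ω = 2πf = 1.319e+07 rad/s
X_L = ωL = 2980 Ω
X_C = 1/(ωC) = 773 Ω
Net reactance X = X_L − X_C = 2210 Ω
Z = j2210 Ω
|Z| = √(0² + 2210²) = 2210 Ω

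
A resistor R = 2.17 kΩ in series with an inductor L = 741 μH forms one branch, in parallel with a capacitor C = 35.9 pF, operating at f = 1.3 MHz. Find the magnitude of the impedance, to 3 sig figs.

6410 Ω

ω = 2πf = 8.168e+06 rad/s
X_L = ωL = 6050 Ω
X_C = 1/(ωC) = 3410 Ω
Branch 1 (R+jX_L): Z₁ = 2170 + j6050 Ω, |Z₁| = 6430 Ω
Branch 2 (−jX_C): Z₂ = −j3410 Ω
Parallel: Z = Z₁Z₂/(Z₁+Z₂), |Z| = 6410 Ω, ∠Z = -70.3°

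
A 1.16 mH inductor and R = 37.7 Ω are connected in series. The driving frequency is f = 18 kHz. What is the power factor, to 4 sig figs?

0.2762

ω = 2πf = 113100 rad/s
X_L = ωL = 131.2 Ω
Z = 37.70 + j131.2 Ω
|Z| = √(37.70² + 131.2²) = 136.5 Ω
∠Z = arctan(131.2/37.70) = 73.97°
cos φ = cos(73.97°) = 0.2762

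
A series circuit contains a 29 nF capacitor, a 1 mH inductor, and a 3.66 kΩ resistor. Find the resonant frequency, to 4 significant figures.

ω₀ = 1/√(LC) = 1/√(0.001 × 2.9e-08) = 185700 rad/s
f₀ = ω₀/(2π) = 29.55 kHz

29.55 kHz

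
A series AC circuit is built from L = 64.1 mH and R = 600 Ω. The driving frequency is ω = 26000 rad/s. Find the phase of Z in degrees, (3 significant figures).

70.2°

X_L = ωL = 1670 Ω
Z = 600 + j1670 Ω
|Z| = √(600² + 1670²) = 1770 Ω
∠Z = arctan(1670/600) = 70.2°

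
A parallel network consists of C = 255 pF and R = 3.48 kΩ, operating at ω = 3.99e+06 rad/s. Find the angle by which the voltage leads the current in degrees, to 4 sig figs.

X_C = 1/(ωC) = 982.8 Ω
Parallel: admittances add. Y = 1/R + jωC
Y = (0.0002874 + j0.001017) S
|Y| = 0.001057 S → |Z| = 1/|Y| = 945.8 Ω, ∠Z = −∠Y = -74.23°

-74.23°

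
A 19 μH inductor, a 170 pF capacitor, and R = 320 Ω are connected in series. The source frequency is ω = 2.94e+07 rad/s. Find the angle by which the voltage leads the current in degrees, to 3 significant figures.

X_L = ωL = 559 Ω
X_C = 1/(ωC) = 200 Ω
Net reactance X = X_L − X_C = 359 Ω
Z = 320 + j359 Ω
|Z| = √(320² + 359²) = 481 Ω
∠Z = arctan(359/320) = 48.2°

48.2°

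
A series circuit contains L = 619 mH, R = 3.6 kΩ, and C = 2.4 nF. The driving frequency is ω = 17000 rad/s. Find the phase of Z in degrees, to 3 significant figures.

X_L = ωL = 10500 Ω
X_C = 1/(ωC) = 24500 Ω
Net reactance X = X_L − X_C = -14000 Ω
Z = 3600 − j14000 Ω
|Z| = √(3600² + 14000²) = 14400 Ω
∠Z = arctan(-14000/3600) = -75.6°

-75.6°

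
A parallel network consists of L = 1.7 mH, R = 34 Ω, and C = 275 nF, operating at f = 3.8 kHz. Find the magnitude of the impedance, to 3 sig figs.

ω = 2πf = 23880 rad/s
X_L = ωL = 40.6 Ω
X_C = 1/(ωC) = 152 Ω
Parallel: admittances add. Y = 1/R + 1/(jωL) + jωC
Y = (0.0294 − j0.0181) S
|Y| = 0.0345 S → |Z| = 1/|Y| = 29.0 Ω, ∠Z = −∠Y = 31.6°

29.0 Ω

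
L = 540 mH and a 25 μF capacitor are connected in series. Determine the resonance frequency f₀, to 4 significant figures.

43.32 Hz

ω₀ = 1/√(LC) = 1/√(0.54 × 2.5e-05) = 272.2 rad/s
f₀ = ω₀/(2π) = 43.32 Hz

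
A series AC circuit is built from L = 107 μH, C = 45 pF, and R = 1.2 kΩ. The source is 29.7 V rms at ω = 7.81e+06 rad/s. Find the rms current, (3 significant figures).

12.7 mA

X_L = ωL = 836 Ω
X_C = 1/(ωC) = 2850 Ω
Net reactance X = X_L − X_C = -2010 Ω
Z = 1200 − j2010 Ω
|Z| = √(1200² + 2010²) = 2340 Ω
I = V/|Z| = 29.7/2340 = 12.7 mA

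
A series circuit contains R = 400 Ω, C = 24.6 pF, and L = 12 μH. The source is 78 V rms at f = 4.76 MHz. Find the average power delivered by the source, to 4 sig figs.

2.097 W

ω = 2πf = 2.991e+07 rad/s
X_L = ωL = 358.9 Ω
X_C = 1/(ωC) = 1359 Ω
Net reactance X = X_L − X_C = -1000 Ω
Z = 400.0 − j1000 Ω
|Z| = √(400.0² + 1000²) = 1077 Ω
∠Z = arctan(-1000/400.0) = -68.20°
I = V/|Z| = 72.40 mA
P = VI cos φ = 78 × 0.07240 × cos(-68.20°) = 2.097 W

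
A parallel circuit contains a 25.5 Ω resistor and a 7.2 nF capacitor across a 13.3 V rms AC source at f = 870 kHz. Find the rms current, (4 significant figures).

ω = 2πf = 5.466e+06 rad/s
X_C = 1/(ωC) = 25.41 Ω
Parallel: admittances add. Y = 1/R + jωC
Y = (0.03922 + j0.03936) S
|Y| = 0.05556 S → |Z| = 1/|Y| = 18.00 Ω, ∠Z = −∠Y = -45.10°
I = V/|Z| = 13.3/18.00 = 738.9 mA

738.9 mA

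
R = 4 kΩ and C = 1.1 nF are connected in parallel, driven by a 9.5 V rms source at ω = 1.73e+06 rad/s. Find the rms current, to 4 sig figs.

18.23 mA

X_C = 1/(ωC) = 525.5 Ω
Parallel: admittances add. Y = 1/R + jωC
Y = (0.0002500 + j0.001903) S
|Y| = 0.001919 S → |Z| = 1/|Y| = 521.0 Ω, ∠Z = −∠Y = -82.52°
I = V/|Z| = 9.5/521.0 = 18.23 mA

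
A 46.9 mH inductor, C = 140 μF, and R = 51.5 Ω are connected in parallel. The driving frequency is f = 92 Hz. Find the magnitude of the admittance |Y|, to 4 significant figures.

ω = 2πf = 578.1 rad/s
X_L = ωL = 27.11 Ω
X_C = 1/(ωC) = 12.36 Ω
Parallel: admittances add. Y = 1/R + 1/(jωL) + jωC
Y = (0.01942 + j0.04404) S
|Y| = 0.04813 S → |Z| = 1/|Y| = 20.78 Ω, ∠Z = −∠Y = -66.21°

48.13 mS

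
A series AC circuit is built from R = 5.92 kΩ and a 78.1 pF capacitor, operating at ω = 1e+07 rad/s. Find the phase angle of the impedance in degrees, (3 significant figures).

-12.2°

X_C = 1/(ωC) = 1280 Ω
Z = 5920 − j1280 Ω
|Z| = √(5920² + 1280²) = 6060 Ω
∠Z = arctan(-1280/5920) = -12.2°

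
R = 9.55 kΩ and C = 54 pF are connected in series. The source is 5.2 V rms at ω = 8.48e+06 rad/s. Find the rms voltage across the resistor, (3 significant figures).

5.07 V

X_C = 1/(ωC) = 2180 Ω
Z = 9550 − j2180 Ω
|Z| = √(9550² + 2180²) = 9800 Ω
I = V/|Z| = 531 μA
V_R = I·|Z_R| = 0.000531 × 9550 = 5.07 V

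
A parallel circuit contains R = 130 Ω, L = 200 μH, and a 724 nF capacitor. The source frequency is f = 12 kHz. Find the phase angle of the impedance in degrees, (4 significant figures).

56.74°

ω = 2πf = 75400 rad/s
X_L = ωL = 15.08 Ω
X_C = 1/(ωC) = 18.32 Ω
Parallel: admittances add. Y = 1/R + 1/(jωL) + jωC
Y = (0.007692 − j0.01173) S
|Y| = 0.01402 S → |Z| = 1/|Y| = 71.31 Ω, ∠Z = −∠Y = 56.74°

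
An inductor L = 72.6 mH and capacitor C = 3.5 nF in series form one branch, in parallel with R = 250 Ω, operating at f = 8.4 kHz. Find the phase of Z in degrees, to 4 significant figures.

ω = 2πf = 52780 rad/s
X_L = ωL = 3832 Ω
X_C = 1/(ωC) = 5413 Ω
Branch 1: Z₁ = R = 250.0 Ω
Branch 2 (series LC): Z₂ = j(X_L − X_C) = −j1582 Ω
Parallel: Z = Z₁Z₂/(Z₁+Z₂), |Z| = 246.9 Ω, ∠Z = -8.982°

-8.982°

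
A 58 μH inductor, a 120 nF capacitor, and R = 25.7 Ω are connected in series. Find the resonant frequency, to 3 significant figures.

ω₀ = 1/√(LC) = 1/√(5.8e-05 × 1.2e-07) = 379000 rad/s
f₀ = ω₀/(2π) = 60.3 kHz

60.3 kHz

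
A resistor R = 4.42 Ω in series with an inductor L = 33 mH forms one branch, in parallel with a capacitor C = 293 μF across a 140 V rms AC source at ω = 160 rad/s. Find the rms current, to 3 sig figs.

15.9 A

X_L = ωL = 5.28 Ω
X_C = 1/(ωC) = 21.3 Ω
Branch 1 (R+jX_L): Z₁ = 4.42 + j5.28 Ω, |Z₁| = 6.89 Ω
Branch 2 (−jX_C): Z₂ = −j21.3 Ω
Parallel: Z = Z₁Z₂/(Z₁+Z₂), |Z| = 8.82 Ω, ∠Z = 34.7°
I = V/|Z| = 140/8.82 = 15.9 A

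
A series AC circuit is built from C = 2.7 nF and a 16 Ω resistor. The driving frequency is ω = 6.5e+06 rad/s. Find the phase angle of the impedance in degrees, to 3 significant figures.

-74.3°

X_C = 1/(ωC) = 57.0 Ω
Z = 16.0 − j57.0 Ω
|Z| = √(16.0² + 57.0²) = 59.2 Ω
∠Z = arctan(-57.0/16.0) = -74.3°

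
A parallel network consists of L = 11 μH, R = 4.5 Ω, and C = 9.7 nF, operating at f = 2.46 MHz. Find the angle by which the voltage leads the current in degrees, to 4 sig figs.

ω = 2πf = 1.546e+07 rad/s
X_L = ωL = 170.0 Ω
X_C = 1/(ωC) = 6.670 Ω
Parallel: admittances add. Y = 1/R + 1/(jωL) + jωC
Y = (0.2222 + j0.1440) S
|Y| = 0.2648 S → |Z| = 1/|Y| = 3.776 Ω, ∠Z = −∠Y = -32.95°

-32.95°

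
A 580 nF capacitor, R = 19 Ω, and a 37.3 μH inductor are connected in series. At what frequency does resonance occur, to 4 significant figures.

ω₀ = 1/√(LC) = 1/√(3.73e-05 × 5.8e-07) = 215000 rad/s
f₀ = ω₀/(2π) = 34.22 kHz

34.22 kHz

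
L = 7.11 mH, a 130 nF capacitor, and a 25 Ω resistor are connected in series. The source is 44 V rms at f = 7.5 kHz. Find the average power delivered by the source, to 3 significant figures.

ω = 2πf = 47120 rad/s
X_L = ωL = 335 Ω
X_C = 1/(ωC) = 163 Ω
Net reactance X = X_L − X_C = 172 Ω
Z = 25.0 + j172 Ω
|Z| = √(25.0² + 172²) = 174 Ω
∠Z = arctan(172/25.0) = 81.7°
I = V/|Z| = 253 mA
P = VI cos φ = 44 × 0.253 × cos(81.7°) = 1.61 W

1.61 W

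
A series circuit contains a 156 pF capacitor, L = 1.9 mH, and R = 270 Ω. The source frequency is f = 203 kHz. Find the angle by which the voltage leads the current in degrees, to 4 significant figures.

-84.08°

ω = 2πf = 1.275e+06 rad/s
X_L = ωL = 2423 Ω
X_C = 1/(ωC) = 5026 Ω
Net reactance X = X_L − X_C = -2602 Ω
Z = 270.0 − j2602 Ω
|Z| = √(270.0² + 2602²) = 2616 Ω
∠Z = arctan(-2602/270.0) = -84.08°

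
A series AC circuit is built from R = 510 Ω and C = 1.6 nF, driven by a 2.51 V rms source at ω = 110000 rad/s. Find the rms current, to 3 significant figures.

440 μA

X_C = 1/(ωC) = 5680 Ω
Z = 510 − j5680 Ω
|Z| = √(510² + 5680²) = 5700 Ω
I = V/|Z| = 2.51/5700 = 440 μA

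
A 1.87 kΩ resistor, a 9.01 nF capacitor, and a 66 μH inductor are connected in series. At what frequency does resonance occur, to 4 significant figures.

206.4 kHz

ω₀ = 1/√(LC) = 1/√(6.6e-05 × 9.01e-09) = 1.297e+06 rad/s
f₀ = ω₀/(2π) = 206.4 kHz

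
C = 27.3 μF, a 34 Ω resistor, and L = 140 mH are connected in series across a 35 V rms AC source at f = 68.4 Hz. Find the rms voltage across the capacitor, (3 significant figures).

70.6 V

ω = 2πf = 429.8 rad/s
X_L = ωL = 60.2 Ω
X_C = 1/(ωC) = 85.2 Ω
Net reactance X = X_L − X_C = -25.1 Ω
Z = 34.0 − j25.1 Ω
|Z| = √(34.0² + 25.1²) = 42.2 Ω
I = V/|Z| = 829 mA
V_C = I·|Z_C| = 0.829 × 85.2 = 70.6 V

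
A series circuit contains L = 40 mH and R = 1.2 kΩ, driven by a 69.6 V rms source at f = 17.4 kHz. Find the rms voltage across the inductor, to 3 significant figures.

67.1 V

ω = 2πf = 109300 rad/s
X_L = ωL = 4370 Ω
Z = 1200 + j4370 Ω
|Z| = √(1200² + 4370²) = 4530 Ω
I = V/|Z| = 15.3 mA
V_L = I·|Z_L| = 0.0153 × 4370 = 67.1 V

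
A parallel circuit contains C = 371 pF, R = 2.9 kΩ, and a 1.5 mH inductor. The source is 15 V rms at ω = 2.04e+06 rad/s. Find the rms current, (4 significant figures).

8.268 mA

X_L = ωL = 3060 Ω
X_C = 1/(ωC) = 1321 Ω
Parallel: admittances add. Y = 1/R + 1/(jωL) + jωC
Y = (0.0003448 + j0.0004300) S
|Y| = 0.0005512 S → |Z| = 1/|Y| = 1814 Ω, ∠Z = −∠Y = -51.28°
I = V/|Z| = 15/1814 = 8.268 mA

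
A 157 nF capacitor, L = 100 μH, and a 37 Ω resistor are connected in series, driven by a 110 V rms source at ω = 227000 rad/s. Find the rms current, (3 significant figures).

X_L = ωL = 22.7 Ω
X_C = 1/(ωC) = 28.1 Ω
Net reactance X = X_L − X_C = -5.36 Ω
Z = 37.0 − j5.36 Ω
|Z| = √(37.0² + 5.36²) = 37.4 Ω
I = V/|Z| = 110/37.4 = 2.94 A

2.94 A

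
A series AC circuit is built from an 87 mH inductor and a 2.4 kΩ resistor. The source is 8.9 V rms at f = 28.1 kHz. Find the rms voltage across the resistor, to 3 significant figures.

ω = 2πf = 176600 rad/s
X_L = ωL = 15400 Ω
Z = 2400 + j15400 Ω
|Z| = √(2400² + 15400²) = 15500 Ω
I = V/|Z| = 572 μA
V_R = I·|Z_R| = 0.000572 × 2400 = 1.37 V

1.37 V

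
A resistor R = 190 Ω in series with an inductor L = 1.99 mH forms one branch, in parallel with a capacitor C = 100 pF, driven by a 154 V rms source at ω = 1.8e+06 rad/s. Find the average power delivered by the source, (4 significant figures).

350.2 mW

X_L = ωL = 3582 Ω
X_C = 1/(ωC) = 5556 Ω
Branch 1 (R+jX_L): Z₁ = 190.0 + j3582 Ω, |Z₁| = 3587 Ω
Branch 2 (−jX_C): Z₂ = −j5556 Ω
Parallel: Z = Z₁Z₂/(Z₁+Z₂), |Z| = 10050 Ω, ∠Z = 81.46°
I = V/|Z| = 15.32 mA
P = VI cos φ = 154 × 0.01532 × cos(81.46°) = 350.2 mW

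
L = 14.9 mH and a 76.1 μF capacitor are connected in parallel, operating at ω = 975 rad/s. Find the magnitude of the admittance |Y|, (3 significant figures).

X_L = ωL = 14.5 Ω
X_C = 1/(ωC) = 13.5 Ω
Parallel: admittances add. Y = 1/(jωL) + jωC
Y = (0 + j0.00536) S
|Y| = 0.00536 S → |Z| = 1/|Y| = 186 Ω, ∠Z = −∠Y = -90.0°

5.36 mS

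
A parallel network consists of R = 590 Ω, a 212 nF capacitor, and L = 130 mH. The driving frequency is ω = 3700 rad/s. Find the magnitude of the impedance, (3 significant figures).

469 Ω

X_L = ωL = 481 Ω
X_C = 1/(ωC) = 1270 Ω
Parallel: admittances add. Y = 1/R + 1/(jωL) + jωC
Y = (0.00169 − j0.00129) S
|Y| = 0.00213 S → |Z| = 1/|Y| = 469 Ω, ∠Z = −∠Y = 37.4°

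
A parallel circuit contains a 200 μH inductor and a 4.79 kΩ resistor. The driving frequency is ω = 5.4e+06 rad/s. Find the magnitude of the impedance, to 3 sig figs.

1050 Ω

X_L = ωL = 1080 Ω
Parallel: admittances add. Y = 1/R + 1/(jωL)
Y = (0.000209 − j0.000926) S
|Y| = 0.000949 S → |Z| = 1/|Y| = 1050 Ω, ∠Z = −∠Y = 77.3°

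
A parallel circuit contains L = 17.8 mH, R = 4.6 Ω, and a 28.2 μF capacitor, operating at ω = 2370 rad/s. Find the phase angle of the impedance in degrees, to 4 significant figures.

-11.22°

X_L = ωL = 42.19 Ω
X_C = 1/(ωC) = 14.96 Ω
Parallel: admittances add. Y = 1/R + 1/(jωL) + jωC
Y = (0.2174 + j0.04313) S
|Y| = 0.2216 S → |Z| = 1/|Y| = 4.512 Ω, ∠Z = −∠Y = -11.22°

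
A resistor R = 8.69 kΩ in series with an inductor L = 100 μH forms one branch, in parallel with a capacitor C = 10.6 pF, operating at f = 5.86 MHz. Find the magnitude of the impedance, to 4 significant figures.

2760 Ω

ω = 2πf = 3.682e+07 rad/s
X_L = ωL = 3682 Ω
X_C = 1/(ωC) = 2562 Ω
Branch 1 (R+jX_L): Z₁ = 8690 + j3682 Ω, |Z₁| = 9438 Ω
Branch 2 (−jX_C): Z₂ = −j2562 Ω
Parallel: Z = Z₁Z₂/(Z₁+Z₂), |Z| = 2760 Ω, ∠Z = -74.38°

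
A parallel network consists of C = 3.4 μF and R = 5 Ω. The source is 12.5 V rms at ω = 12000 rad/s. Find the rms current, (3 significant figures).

X_C = 1/(ωC) = 24.5 Ω
Parallel: admittances add. Y = 1/R + jωC
Y = (0.200 + j0.0408) S
|Y| = 0.204 S → |Z| = 1/|Y| = 4.90 Ω, ∠Z = −∠Y = -11.5°
I = V/|Z| = 12.5/4.90 = 2.55 A

2.55 A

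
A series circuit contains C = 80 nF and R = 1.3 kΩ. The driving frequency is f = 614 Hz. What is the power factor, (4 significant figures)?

0.3724

ω = 2πf = 3858 rad/s
X_C = 1/(ωC) = 3240 Ω
Z = 1300 − j3240 Ω
|Z| = √(1300² + 3240²) = 3491 Ω
∠Z = arctan(-3240/1300) = -68.14°
cos φ = cos(-68.14°) = 0.3724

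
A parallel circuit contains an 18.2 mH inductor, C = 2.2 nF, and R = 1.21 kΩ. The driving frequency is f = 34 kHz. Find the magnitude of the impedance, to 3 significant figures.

1170 Ω

ω = 2πf = 213600 rad/s
X_L = ωL = 3890 Ω
X_C = 1/(ωC) = 2130 Ω
Parallel: admittances add. Y = 1/R + 1/(jωL) + jωC
Y = (0.000826 + j0.000213) S
|Y| = 0.000853 S → |Z| = 1/|Y| = 1170 Ω, ∠Z = −∠Y = -14.4°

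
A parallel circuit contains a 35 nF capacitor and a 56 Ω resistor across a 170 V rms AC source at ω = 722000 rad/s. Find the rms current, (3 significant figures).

5.26 A

X_C = 1/(ωC) = 39.6 Ω
Parallel: admittances add. Y = 1/R + jωC
Y = (0.0179 + j0.0253) S
|Y| = 0.0309 S → |Z| = 1/|Y| = 32.3 Ω, ∠Z = −∠Y = -54.8°
I = V/|Z| = 170/32.3 = 5.26 A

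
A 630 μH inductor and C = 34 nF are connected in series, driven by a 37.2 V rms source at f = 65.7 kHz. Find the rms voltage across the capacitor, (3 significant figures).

14.0 V

ω = 2πf = 412800 rad/s
X_L = ωL = 260 Ω
X_C = 1/(ωC) = 71.2 Ω
Net reactance X = X_L − X_C = 189 Ω
Z = j189 Ω
|Z| = √(0² + 189²) = 189 Ω
I = V/|Z| = 197 mA
V_C = I·|Z_C| = 0.197 × 71.2 = 14.0 V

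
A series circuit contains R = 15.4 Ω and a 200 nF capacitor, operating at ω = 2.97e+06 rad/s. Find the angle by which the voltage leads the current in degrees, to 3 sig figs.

X_C = 1/(ωC) = 1.68 Ω
Z = 15.4 − j1.68 Ω
|Z| = √(15.4² + 1.68²) = 15.5 Ω
∠Z = arctan(-1.68/15.4) = -6.24°

-6.24°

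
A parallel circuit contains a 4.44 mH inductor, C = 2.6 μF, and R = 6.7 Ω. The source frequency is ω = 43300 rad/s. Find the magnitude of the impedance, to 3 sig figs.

X_L = ωL = 192 Ω
X_C = 1/(ωC) = 8.88 Ω
Parallel: admittances add. Y = 1/R + 1/(jωL) + jωC
Y = (0.149 + j0.107) S
|Y| = 0.184 S → |Z| = 1/|Y| = 5.44 Ω, ∠Z = −∠Y = -35.7°

5.44 Ω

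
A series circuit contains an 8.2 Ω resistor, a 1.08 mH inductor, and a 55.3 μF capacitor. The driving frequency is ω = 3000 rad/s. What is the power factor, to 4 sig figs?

X_L = ωL = 3.240 Ω
X_C = 1/(ωC) = 6.028 Ω
Net reactance X = X_L − X_C = -2.788 Ω
Z = 8.200 − j2.788 Ω
|Z| = √(8.200² + 2.788²) = 8.661 Ω
∠Z = arctan(-2.788/8.200) = -18.78°
cos φ = cos(-18.78°) = 0.9468

0.9468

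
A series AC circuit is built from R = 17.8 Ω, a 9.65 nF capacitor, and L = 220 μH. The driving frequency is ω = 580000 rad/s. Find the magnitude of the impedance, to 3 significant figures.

54.1 Ω

X_L = ωL = 128 Ω
X_C = 1/(ωC) = 179 Ω
Net reactance X = X_L − X_C = -51.1 Ω
Z = 17.8 − j51.1 Ω
|Z| = √(17.8² + 51.1²) = 54.1 Ω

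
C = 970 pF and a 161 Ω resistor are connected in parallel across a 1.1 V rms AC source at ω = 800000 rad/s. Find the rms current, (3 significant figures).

X_C = 1/(ωC) = 1290 Ω
Parallel: admittances add. Y = 1/R + jωC
Y = (0.00621 + j0.000776) S
|Y| = 0.00626 S → |Z| = 1/|Y| = 160 Ω, ∠Z = −∠Y = -7.12°
I = V/|Z| = 1.1/160 = 6.89 mA

6.89 mA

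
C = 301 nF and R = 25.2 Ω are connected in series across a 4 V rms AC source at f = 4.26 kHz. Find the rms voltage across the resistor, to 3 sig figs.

ω = 2πf = 26770 rad/s
X_C = 1/(ωC) = 124 Ω
Z = 25.2 − j124 Ω
|Z| = √(25.2² + 124²) = 127 Ω
I = V/|Z| = 31.6 mA
V_R = I·|Z_R| = 0.0316 × 25.2 = 0.796 V

0.796 V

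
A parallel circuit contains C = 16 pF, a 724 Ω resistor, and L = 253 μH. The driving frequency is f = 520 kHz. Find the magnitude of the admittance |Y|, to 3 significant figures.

ω = 2πf = 3.267e+06 rad/s
X_L = ωL = 827 Ω
X_C = 1/(ωC) = 19100 Ω
Parallel: admittances add. Y = 1/R + 1/(jωL) + jωC
Y = (0.00138 − j0.00116) S
|Y| = 0.00180 S → |Z| = 1/|Y| = 555 Ω, ∠Z = −∠Y = 40.0°

1.80 mS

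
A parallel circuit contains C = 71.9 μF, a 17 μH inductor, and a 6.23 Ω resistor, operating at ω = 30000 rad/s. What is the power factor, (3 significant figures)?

0.633

X_L = ωL = 0.510 Ω
X_C = 1/(ωC) = 0.464 Ω
Parallel: admittances add. Y = 1/R + 1/(jωL) + jωC
Y = (0.161 + j0.196) S
|Y| = 0.254 S → |Z| = 1/|Y| = 3.94 Ω, ∠Z = −∠Y = -50.7°
cos φ = cos(-50.7°) = 0.633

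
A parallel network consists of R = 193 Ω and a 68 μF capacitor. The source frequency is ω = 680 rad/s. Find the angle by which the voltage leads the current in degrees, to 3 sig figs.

-83.6°

X_C = 1/(ωC) = 21.6 Ω
Parallel: admittances add. Y = 1/R + jωC
Y = (0.00518 + j0.0462) S
|Y| = 0.0465 S → |Z| = 1/|Y| = 21.5 Ω, ∠Z = −∠Y = -83.6°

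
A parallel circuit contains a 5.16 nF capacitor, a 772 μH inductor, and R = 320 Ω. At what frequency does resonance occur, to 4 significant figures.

ω₀ = 1/√(LC) = 1/√(0.000772 × 5.16e-09) = 501000 rad/s
f₀ = ω₀/(2π) = 79.74 kHz

79.74 kHz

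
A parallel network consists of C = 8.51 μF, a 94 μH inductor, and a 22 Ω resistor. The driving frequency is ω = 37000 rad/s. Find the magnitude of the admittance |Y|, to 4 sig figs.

X_L = ωL = 3.478 Ω
X_C = 1/(ωC) = 3.176 Ω
Parallel: admittances add. Y = 1/R + 1/(jωL) + jωC
Y = (0.04545 + j0.02735) S
|Y| = 0.05305 S → |Z| = 1/|Y| = 18.85 Ω, ∠Z = −∠Y = -31.03°

53.05 mS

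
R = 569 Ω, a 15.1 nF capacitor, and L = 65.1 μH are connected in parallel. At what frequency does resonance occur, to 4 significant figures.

160.5 kHz

ω₀ = 1/√(LC) = 1/√(6.51e-05 × 1.51e-08) = 1.009e+06 rad/s
f₀ = ω₀/(2π) = 160.5 kHz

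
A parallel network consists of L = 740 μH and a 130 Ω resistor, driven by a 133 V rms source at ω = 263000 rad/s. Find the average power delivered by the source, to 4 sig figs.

136.1 W

X_L = ωL = 194.6 Ω
Parallel: admittances add. Y = 1/R + 1/(jωL)
Y = (0.007692 − j0.005138) S
|Y| = 0.009251 S → |Z| = 1/|Y| = 108.1 Ω, ∠Z = −∠Y = 33.74°
I = V/|Z| = 1.230 A
P = VI cos φ = 133 × 1.230 × cos(33.74°) = 136.1 W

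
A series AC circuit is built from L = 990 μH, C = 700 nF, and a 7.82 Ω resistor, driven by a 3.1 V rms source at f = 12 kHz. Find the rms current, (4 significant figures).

ω = 2πf = 75400 rad/s
X_L = ωL = 74.64 Ω
X_C = 1/(ωC) = 18.95 Ω
Net reactance X = X_L − X_C = 55.70 Ω
Z = 7.820 + j55.70 Ω
|Z| = √(7.820² + 55.70²) = 56.24 Ω
I = V/|Z| = 3.1/56.24 = 55.12 mA

55.12 mA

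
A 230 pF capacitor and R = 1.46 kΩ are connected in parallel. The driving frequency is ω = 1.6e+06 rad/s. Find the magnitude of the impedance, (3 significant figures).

X_C = 1/(ωC) = 2720 Ω
Parallel: admittances add. Y = 1/R + jωC
Y = (0.000685 + j0.000368) S
|Y| = 0.000778 S → |Z| = 1/|Y| = 1290 Ω, ∠Z = −∠Y = -28.2°

1290 Ω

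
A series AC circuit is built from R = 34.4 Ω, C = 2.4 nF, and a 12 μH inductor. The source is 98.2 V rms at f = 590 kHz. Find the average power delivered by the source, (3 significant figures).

ω = 2πf = 3.707e+06 rad/s
X_L = ωL = 44.5 Ω
X_C = 1/(ωC) = 112 Ω
Net reactance X = X_L − X_C = -67.9 Ω
Z = 34.4 − j67.9 Ω
|Z| = √(34.4² + 67.9²) = 76.1 Ω
∠Z = arctan(-67.9/34.4) = -63.1°
I = V/|Z| = 1.29 A
P = VI cos φ = 98.2 × 1.29 × cos(-63.1°) = 57.2 W

57.2 W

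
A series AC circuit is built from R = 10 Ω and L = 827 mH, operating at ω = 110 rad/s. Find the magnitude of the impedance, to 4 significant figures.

X_L = ωL = 90.97 Ω
Z = 10.00 + j90.97 Ω
|Z| = √(10.00² + 90.97²) = 91.52 Ω

91.52 Ω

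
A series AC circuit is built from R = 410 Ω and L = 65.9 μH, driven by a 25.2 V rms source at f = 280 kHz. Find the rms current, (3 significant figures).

59.1 mA

ω = 2πf = 1.759e+06 rad/s
X_L = ωL = 116 Ω
Z = 410 + j116 Ω
|Z| = √(410² + 116²) = 426 Ω
I = V/|Z| = 25.2/426 = 59.1 mA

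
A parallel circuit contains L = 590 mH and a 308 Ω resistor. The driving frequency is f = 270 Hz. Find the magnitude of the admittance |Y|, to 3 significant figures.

ω = 2πf = 1696 rad/s
X_L = ωL = 1000 Ω
Parallel: admittances add. Y = 1/R + 1/(jωL)
Y = (0.00325 − j0.000999) S
|Y| = 0.00340 S → |Z| = 1/|Y| = 294 Ω, ∠Z = −∠Y = 17.1°

3.40 mS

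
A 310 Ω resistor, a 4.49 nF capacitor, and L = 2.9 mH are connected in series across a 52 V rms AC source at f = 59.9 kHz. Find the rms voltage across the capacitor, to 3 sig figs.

52.3 V

ω = 2πf = 376400 rad/s
X_L = ωL = 1090 Ω
X_C = 1/(ωC) = 592 Ω
Net reactance X = X_L − X_C = 500 Ω
Z = 310 + j500 Ω
|Z| = √(310² + 500²) = 588 Ω
I = V/|Z| = 88.4 mA
V_C = I·|Z_C| = 0.0884 × 592 = 52.3 V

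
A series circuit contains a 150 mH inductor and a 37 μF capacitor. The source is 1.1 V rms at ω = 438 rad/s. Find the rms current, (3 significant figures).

275 mA

X_L = ωL = 65.7 Ω
X_C = 1/(ωC) = 61.7 Ω
Net reactance X = X_L − X_C = 3.99 Ω
Z = j3.99 Ω
|Z| = √(0² + 3.99²) = 3.99 Ω
I = V/|Z| = 1.1/3.99 = 275 mA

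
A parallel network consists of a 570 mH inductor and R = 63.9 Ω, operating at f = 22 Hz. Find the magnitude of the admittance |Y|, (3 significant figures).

20.1 mS

ω = 2πf = 138.2 rad/s
X_L = ωL = 78.8 Ω
Parallel: admittances add. Y = 1/R + 1/(jωL)
Y = (0.0156 − j0.0127) S
|Y| = 0.0201 S → |Z| = 1/|Y| = 49.6 Ω, ∠Z = −∠Y = 39.0°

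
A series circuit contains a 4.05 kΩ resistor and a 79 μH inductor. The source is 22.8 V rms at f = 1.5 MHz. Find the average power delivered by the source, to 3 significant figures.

ω = 2πf = 9.425e+06 rad/s
X_L = ωL = 745 Ω
Z = 4050 + j745 Ω
|Z| = √(4050² + 745²) = 4120 Ω
∠Z = arctan(745/4050) = 10.4°
I = V/|Z| = 5.54 mA
P = VI cos φ = 22.8 × 0.00554 × cos(10.4°) = 124 mW

124 mW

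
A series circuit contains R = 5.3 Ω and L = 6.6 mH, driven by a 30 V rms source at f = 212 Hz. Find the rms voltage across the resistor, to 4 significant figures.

15.49 V

ω = 2πf = 1332 rad/s
X_L = ωL = 8.791 Ω
Z = 5.300 + j8.791 Ω
|Z| = √(5.300² + 8.791²) = 10.27 Ω
I = V/|Z| = 2.922 A
V_R = I·|Z_R| = 2.922 × 5.300 = 15.49 V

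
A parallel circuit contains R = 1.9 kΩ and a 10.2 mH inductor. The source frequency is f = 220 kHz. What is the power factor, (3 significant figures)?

ω = 2πf = 1.382e+06 rad/s
X_L = ωL = 14100 Ω
Parallel: admittances add. Y = 1/R + 1/(jωL)
Y = (0.000526 − j7.09e-05) S
|Y| = 0.000531 S → |Z| = 1/|Y| = 1880 Ω, ∠Z = −∠Y = 7.67°
cos φ = cos(7.67°) = 0.991

0.991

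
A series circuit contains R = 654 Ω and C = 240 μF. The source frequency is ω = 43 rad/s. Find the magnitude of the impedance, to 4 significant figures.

661.1 Ω

X_C = 1/(ωC) = 96.90 Ω
Z = 654.0 − j96.90 Ω
|Z| = √(654.0² + 96.90²) = 661.1 Ω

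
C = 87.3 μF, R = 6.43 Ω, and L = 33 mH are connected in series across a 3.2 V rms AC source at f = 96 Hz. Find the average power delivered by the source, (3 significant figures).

1.56 W

ω = 2πf = 603.2 rad/s
X_L = ωL = 19.9 Ω
X_C = 1/(ωC) = 19.0 Ω
Net reactance X = X_L − X_C = 0.915 Ω
Z = 6.43 + j0.915 Ω
|Z| = √(6.43² + 0.915²) = 6.49 Ω
∠Z = arctan(0.915/6.43) = 8.10°
I = V/|Z| = 493 mA
P = VI cos φ = 3.2 × 0.493 × cos(8.10°) = 1.56 W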